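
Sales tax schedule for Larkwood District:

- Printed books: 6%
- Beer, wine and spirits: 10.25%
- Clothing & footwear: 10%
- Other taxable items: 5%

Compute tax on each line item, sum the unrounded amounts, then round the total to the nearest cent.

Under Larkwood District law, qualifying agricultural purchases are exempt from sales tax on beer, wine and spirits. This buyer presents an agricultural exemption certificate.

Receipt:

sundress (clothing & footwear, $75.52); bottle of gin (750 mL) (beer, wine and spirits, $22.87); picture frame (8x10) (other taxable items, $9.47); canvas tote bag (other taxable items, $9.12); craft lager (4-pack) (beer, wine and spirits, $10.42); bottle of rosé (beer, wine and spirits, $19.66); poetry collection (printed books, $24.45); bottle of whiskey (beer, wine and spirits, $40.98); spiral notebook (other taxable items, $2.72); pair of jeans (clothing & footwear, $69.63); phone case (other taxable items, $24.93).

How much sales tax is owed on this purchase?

Sundress $75.52: clothing & footwear → 10% → $7.552
Bottle of gin (750 mL) $22.87: beer, wine and spirits, buyer-exempt → 0% → $0.00
Picture frame (8x10) $9.47: other taxable items → 5% → $0.4735
Canvas tote bag $9.12: other taxable items → 5% → $0.456
Craft lager (4-pack) $10.42: beer, wine and spirits, buyer-exempt → 0% → $0.00
Bottle of rosé $19.66: beer, wine and spirits, buyer-exempt → 0% → $0.00
Poetry collection $24.45: printed books → 6% → $1.467
Bottle of whiskey $40.98: beer, wine and spirits, buyer-exempt → 0% → $0.00
Spiral notebook $2.72: other taxable items → 5% → $0.136
Pair of jeans $69.63: clothing & footwear → 10% → $6.963
Phone case $24.93: other taxable items → 5% → $1.2465
Unrounded tax sum = $18.294 → $18.29

$18.29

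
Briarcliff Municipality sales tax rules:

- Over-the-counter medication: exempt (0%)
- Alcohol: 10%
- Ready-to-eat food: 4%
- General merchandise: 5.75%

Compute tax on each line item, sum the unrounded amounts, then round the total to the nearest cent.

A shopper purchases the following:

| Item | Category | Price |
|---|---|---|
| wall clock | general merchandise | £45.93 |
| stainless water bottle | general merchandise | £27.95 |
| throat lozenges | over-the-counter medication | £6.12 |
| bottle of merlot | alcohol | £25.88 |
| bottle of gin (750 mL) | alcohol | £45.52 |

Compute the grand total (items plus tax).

Wall clock £45.93: general merchandise → 5.75% → £2.640975
Stainless water bottle £27.95: general merchandise → 5.75% → £1.607125
Throat lozenges £6.12: over-the-counter medication → 0% → £0.00
Bottle of merlot £25.88: alcohol → 10% → £2.588
Bottle of gin (750 mL) £45.52: alcohol → 10% → £4.552
Subtotal = £151.40; unrounded tax = £11.3881 → £11.39; total due = £162.79

£162.79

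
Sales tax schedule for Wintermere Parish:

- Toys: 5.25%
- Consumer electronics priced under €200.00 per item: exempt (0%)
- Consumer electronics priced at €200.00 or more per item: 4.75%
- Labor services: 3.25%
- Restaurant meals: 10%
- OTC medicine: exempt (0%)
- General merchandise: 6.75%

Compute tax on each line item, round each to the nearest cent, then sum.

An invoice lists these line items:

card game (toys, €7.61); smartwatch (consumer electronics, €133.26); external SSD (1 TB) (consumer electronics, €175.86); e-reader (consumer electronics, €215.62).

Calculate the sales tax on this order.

€10.64

Card game €7.61: toys → 5.25% → €0.40
Smartwatch €133.26: consumer electronics, under €200.00 → 0% → €0.00
External SSD (1 TB) €175.86: consumer electronics, under €200.00 → 0% → €0.00
E-reader €215.62: consumer electronics, €200.00 or more → 4.75% → €10.24
Total tax = €0.40 + €10.24 = €10.64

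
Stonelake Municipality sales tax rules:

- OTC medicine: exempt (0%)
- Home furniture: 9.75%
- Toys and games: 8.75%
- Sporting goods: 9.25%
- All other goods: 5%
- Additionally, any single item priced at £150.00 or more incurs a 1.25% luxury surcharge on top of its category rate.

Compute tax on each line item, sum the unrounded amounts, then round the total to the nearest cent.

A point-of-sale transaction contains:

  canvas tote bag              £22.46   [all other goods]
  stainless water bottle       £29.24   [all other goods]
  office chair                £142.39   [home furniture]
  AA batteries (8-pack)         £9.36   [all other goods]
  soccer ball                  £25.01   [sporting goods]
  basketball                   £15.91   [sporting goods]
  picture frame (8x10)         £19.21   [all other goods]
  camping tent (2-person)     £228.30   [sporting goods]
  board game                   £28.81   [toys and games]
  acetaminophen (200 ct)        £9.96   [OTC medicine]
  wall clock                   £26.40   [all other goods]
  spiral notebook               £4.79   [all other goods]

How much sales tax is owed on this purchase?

Canvas tote bag £22.46: all other goods → 5% → £1.123
Stainless water bottle £29.24: all other goods → 5% → £1.462
Office chair £142.39: home furniture → 9.75% → £13.883025
AA batteries (8-pack) £9.36: all other goods → 5% → £0.468
Soccer ball £25.01: sporting goods → 9.25% → £2.313425
Basketball £15.91: sporting goods → 9.25% → £1.471675
Picture frame (8x10) £19.21: all other goods → 5% → £0.9605
Camping tent (2-person) £228.30: sporting goods → 9.25% + 1.25% surcharge = 10.5% → £23.9715
Board game £28.81: toys and games → 8.75% → £2.520875
Acetaminophen (200 ct) £9.96: OTC medicine → 0% → £0.00
Wall clock £26.40: all other goods → 5% → £1.32
Spiral notebook £4.79: all other goods → 5% → £0.2395
Unrounded tax sum = £49.7335 → £49.73

£49.73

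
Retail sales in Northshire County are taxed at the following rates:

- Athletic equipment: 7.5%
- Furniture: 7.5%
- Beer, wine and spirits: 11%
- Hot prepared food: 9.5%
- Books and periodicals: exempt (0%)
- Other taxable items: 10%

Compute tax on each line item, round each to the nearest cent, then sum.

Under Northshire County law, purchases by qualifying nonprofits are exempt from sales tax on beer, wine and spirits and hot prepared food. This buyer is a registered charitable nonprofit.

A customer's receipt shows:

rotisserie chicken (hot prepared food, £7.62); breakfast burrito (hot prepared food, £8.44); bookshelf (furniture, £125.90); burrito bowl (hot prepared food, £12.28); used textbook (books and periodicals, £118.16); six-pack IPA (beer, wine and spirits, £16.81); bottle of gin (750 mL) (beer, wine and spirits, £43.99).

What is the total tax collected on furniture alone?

Bookshelf £125.90: furniture → 7.5% → £9.44
Tax on furniture = £9.44

£9.44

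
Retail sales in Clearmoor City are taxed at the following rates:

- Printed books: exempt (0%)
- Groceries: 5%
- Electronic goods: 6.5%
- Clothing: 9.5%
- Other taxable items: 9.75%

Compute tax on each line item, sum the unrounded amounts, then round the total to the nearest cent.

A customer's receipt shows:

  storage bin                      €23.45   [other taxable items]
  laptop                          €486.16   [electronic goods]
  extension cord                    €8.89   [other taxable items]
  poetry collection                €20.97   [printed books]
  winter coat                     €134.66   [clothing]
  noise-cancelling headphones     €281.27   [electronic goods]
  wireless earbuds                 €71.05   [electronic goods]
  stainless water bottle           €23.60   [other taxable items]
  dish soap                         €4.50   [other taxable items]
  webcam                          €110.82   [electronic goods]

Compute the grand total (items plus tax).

Storage bin €23.45: other taxable items → 9.75% → €2.286375
Laptop €486.16: electronic goods → 6.5% → €31.6004
Extension cord €8.89: other taxable items → 9.75% → €0.866775
Poetry collection €20.97: printed books → 0% → €0.00
Winter coat €134.66: clothing → 9.5% → €12.7927
Noise-cancelling headphones €281.27: electronic goods → 6.5% → €18.28255
Wireless earbuds €71.05: electronic goods → 6.5% → €4.61825
Stainless water bottle €23.60: other taxable items → 9.75% → €2.301
Dish soap €4.50: other taxable items → 9.75% → €0.43875
Webcam €110.82: electronic goods → 6.5% → €7.2033
Subtotal = €1165.37; unrounded tax = €80.3901 → €80.39; total due = €1245.76

€1245.76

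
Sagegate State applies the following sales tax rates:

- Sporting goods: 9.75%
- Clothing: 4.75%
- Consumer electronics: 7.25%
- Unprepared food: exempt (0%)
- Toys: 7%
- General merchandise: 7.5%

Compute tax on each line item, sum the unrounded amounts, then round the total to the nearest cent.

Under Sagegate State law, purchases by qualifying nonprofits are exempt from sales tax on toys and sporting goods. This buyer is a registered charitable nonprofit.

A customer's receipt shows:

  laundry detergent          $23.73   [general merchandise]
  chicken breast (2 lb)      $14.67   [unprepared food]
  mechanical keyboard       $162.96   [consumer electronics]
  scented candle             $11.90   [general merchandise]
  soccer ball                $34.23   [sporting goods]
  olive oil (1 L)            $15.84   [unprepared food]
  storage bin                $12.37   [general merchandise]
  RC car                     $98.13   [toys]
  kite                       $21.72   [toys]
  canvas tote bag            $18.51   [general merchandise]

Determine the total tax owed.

$16.80

Laundry detergent $23.73: general merchandise → 7.5% → $1.77975
Chicken breast (2 lb) $14.67: unprepared food → 0% → $0.00
Mechanical keyboard $162.96: consumer electronics → 7.25% → $11.8146
Scented candle $11.90: general merchandise → 7.5% → $0.8925
Soccer ball $34.23: sporting goods, buyer-exempt → 0% → $0.00
Olive oil (1 L) $15.84: unprepared food → 0% → $0.00
Storage bin $12.37: general merchandise → 7.5% → $0.92775
RC car $98.13: toys, buyer-exempt → 0% → $0.00
Kite $21.72: toys, buyer-exempt → 0% → $0.00
Canvas tote bag $18.51: general merchandise → 7.5% → $1.38825
Unrounded tax sum = $16.80285 → $16.80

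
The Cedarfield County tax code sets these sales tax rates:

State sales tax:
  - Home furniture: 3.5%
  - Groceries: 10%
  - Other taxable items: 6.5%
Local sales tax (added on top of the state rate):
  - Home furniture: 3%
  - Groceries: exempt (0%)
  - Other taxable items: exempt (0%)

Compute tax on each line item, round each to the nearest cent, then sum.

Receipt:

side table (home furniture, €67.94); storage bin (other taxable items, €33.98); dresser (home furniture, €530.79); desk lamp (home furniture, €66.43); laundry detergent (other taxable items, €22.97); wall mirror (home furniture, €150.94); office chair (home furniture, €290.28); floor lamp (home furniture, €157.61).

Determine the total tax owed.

Side table €67.94: home furniture → 3.5% + 3% local = 6.5% → €4.42
Storage bin €33.98: other taxable items → 6.5% + 0% local = 6.5% → €2.21
Dresser €530.79: home furniture → 3.5% + 3% local = 6.5% → €34.50
Desk lamp €66.43: home furniture → 3.5% + 3% local = 6.5% → €4.32
Laundry detergent €22.97: other taxable items → 6.5% + 0% local = 6.5% → €1.49
Wall mirror €150.94: home furniture → 3.5% + 3% local = 6.5% → €9.81
Office chair €290.28: home furniture → 3.5% + 3% local = 6.5% → €18.87
Floor lamp €157.61: home furniture → 3.5% + 3% local = 6.5% → €10.24
Total tax = €4.42 + €2.21 + €34.50 + €4.32 + €1.49 + €9.81 + €18.87 + €10.24 = €85.86

€85.86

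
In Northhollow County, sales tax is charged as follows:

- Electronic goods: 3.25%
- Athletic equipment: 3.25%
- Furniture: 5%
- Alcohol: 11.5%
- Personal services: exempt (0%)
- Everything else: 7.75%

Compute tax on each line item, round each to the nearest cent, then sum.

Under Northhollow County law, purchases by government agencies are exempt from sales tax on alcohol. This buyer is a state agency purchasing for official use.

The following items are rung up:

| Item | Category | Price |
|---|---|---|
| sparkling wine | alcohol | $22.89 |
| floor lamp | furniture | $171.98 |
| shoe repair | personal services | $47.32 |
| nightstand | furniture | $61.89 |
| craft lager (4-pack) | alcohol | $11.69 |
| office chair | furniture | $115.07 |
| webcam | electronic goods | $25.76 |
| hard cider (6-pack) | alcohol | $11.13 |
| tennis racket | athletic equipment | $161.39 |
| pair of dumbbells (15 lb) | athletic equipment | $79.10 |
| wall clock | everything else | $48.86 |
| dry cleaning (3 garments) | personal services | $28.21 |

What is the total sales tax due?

$29.89

Sparkling wine $22.89: alcohol, buyer-exempt → 0% → $0.00
Floor lamp $171.98: furniture → 5% → $8.60
Shoe repair $47.32: personal services → 0% → $0.00
Nightstand $61.89: furniture → 5% → $3.09
Craft lager (4-pack) $11.69: alcohol, buyer-exempt → 0% → $0.00
Office chair $115.07: furniture → 5% → $5.75
Webcam $25.76: electronic goods → 3.25% → $0.84
Hard cider (6-pack) $11.13: alcohol, buyer-exempt → 0% → $0.00
Tennis racket $161.39: athletic equipment → 3.25% → $5.25
Pair of dumbbells (15 lb) $79.10: athletic equipment → 3.25% → $2.57
Wall clock $48.86: everything else → 7.75% → $3.79
Dry cleaning (3 garments) $28.21: personal services → 0% → $0.00
Total tax = $8.60 + $3.09 + $5.75 + $0.84 + $5.25 + $2.57 + $3.79 = $29.89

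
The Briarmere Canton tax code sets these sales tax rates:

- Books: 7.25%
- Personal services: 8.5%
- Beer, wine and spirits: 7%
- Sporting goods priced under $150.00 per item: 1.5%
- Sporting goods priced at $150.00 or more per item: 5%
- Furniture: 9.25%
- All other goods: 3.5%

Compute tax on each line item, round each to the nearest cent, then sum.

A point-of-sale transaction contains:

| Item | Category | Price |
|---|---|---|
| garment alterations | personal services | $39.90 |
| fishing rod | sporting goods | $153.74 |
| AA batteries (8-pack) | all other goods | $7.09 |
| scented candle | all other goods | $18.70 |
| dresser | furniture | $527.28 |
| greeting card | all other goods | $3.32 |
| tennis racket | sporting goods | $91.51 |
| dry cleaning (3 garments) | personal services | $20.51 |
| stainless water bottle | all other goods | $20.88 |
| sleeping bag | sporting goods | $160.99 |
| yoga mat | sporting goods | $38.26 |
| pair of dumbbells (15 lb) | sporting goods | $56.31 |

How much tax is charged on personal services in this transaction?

Garment alterations $39.90: personal services → 8.5% → $3.39
Dry cleaning (3 garments) $20.51: personal services → 8.5% → $1.74
Tax on personal services = $3.39 + $1.74 = $5.13

$5.13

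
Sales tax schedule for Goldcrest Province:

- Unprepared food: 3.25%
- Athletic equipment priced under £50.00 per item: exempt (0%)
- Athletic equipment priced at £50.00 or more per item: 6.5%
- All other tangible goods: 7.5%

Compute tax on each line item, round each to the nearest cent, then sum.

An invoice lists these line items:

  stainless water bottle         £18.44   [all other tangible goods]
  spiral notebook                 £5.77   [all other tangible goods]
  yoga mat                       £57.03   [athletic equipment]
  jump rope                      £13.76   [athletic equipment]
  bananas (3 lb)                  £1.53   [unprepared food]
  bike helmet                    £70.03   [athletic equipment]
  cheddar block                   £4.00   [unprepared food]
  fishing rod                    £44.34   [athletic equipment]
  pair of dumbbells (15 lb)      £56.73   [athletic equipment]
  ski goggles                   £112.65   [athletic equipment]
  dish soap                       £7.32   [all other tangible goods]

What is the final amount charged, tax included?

£413.41

Stainless water bottle £18.44: all other tangible goods → 7.5% → £1.38
Spiral notebook £5.77: all other tangible goods → 7.5% → £0.43
Yoga mat £57.03: athletic equipment, £50.00 or more → 6.5% → £3.71
Jump rope £13.76: athletic equipment, under £50.00 → 0% → £0.00
Bananas (3 lb) £1.53: unprepared food → 3.25% → £0.05
Bike helmet £70.03: athletic equipment, £50.00 or more → 6.5% → £4.55
Cheddar block £4.00: unprepared food → 3.25% → £0.13
Fishing rod £44.34: athletic equipment, under £50.00 → 0% → £0.00
Pair of dumbbells (15 lb) £56.73: athletic equipment, £50.00 or more → 6.5% → £3.69
Ski goggles £112.65: athletic equipment, £50.00 or more → 6.5% → £7.32
Dish soap £7.32: all other tangible goods → 7.5% → £0.55
Subtotal = £391.60; tax = £21.81; total due = £413.41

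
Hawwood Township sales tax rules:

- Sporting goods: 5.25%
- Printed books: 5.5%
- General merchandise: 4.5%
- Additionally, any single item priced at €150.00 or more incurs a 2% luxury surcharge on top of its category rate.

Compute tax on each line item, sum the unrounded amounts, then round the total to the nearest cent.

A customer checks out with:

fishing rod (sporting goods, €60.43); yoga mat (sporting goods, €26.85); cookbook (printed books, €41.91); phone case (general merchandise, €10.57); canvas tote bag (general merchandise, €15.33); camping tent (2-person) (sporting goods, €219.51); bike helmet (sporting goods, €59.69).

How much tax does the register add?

€27.10

Fishing rod €60.43: sporting goods → 5.25% → €3.172575
Yoga mat €26.85: sporting goods → 5.25% → €1.409625
Cookbook €41.91: printed books → 5.5% → €2.30505
Phone case €10.57: general merchandise → 4.5% → €0.47565
Canvas tote bag €15.33: general merchandise → 4.5% → €0.68985
Camping tent (2-person) €219.51: sporting goods → 5.25% + 2% surcharge = 7.25% → €15.914475
Bike helmet €59.69: sporting goods → 5.25% → €3.133725
Unrounded tax sum = €27.10095 → €27.10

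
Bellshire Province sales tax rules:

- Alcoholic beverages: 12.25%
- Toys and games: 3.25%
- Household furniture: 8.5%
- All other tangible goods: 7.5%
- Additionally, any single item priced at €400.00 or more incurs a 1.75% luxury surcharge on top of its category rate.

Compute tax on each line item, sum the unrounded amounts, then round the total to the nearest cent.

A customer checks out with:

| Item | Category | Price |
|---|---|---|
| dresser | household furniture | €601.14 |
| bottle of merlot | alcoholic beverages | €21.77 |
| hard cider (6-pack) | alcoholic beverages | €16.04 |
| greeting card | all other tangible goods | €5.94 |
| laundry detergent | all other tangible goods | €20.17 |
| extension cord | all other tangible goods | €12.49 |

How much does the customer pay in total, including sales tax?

€746.69

Dresser €601.14: household furniture → 8.5% + 1.75% surcharge = 10.25% → €61.61685
Bottle of merlot €21.77: alcoholic beverages → 12.25% → €2.666825
Hard cider (6-pack) €16.04: alcoholic beverages → 12.25% → €1.9649
Greeting card €5.94: all other tangible goods → 7.5% → €0.4455
Laundry detergent €20.17: all other tangible goods → 7.5% → €1.51275
Extension cord €12.49: all other tangible goods → 7.5% → €0.93675
Subtotal = €677.55; unrounded tax = €69.143575 → €69.14; total due = €746.69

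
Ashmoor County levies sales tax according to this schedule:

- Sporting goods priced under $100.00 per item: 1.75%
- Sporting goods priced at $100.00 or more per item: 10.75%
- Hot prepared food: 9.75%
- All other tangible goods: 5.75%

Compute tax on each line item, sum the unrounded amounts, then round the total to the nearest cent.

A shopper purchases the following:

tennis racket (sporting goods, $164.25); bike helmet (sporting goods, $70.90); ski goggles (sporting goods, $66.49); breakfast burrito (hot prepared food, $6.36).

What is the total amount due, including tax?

Tennis racket $164.25: sporting goods, $100.00 or more → 10.75% → $17.656875
Bike helmet $70.90: sporting goods, under $100.00 → 1.75% → $1.24075
Ski goggles $66.49: sporting goods, under $100.00 → 1.75% → $1.163575
Breakfast burrito $6.36: hot prepared food → 9.75% → $0.6201
Subtotal = $308.00; unrounded tax = $20.6813 → $20.68; total due = $328.68

$328.68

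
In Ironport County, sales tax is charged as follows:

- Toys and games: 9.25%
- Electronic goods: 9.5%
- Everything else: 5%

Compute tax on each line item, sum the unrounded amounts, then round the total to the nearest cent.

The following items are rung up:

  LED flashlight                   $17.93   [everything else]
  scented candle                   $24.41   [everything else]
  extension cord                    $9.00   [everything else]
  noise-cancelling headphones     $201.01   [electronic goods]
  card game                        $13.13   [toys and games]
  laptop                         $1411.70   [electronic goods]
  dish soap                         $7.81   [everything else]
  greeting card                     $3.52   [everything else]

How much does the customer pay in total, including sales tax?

$1846.07

LED flashlight $17.93: everything else → 5% → $0.8965
Scented candle $24.41: everything else → 5% → $1.2205
Extension cord $9.00: everything else → 5% → $0.45
Noise-cancelling headphones $201.01: electronic goods → 9.5% → $19.09595
Card game $13.13: toys and games → 9.25% → $1.214525
Laptop $1411.70: electronic goods → 9.5% → $134.1115
Dish soap $7.81: everything else → 5% → $0.3905
Greeting card $3.52: everything else → 5% → $0.176
Subtotal = $1688.51; unrounded tax = $157.555475 → $157.56; total due = $1846.07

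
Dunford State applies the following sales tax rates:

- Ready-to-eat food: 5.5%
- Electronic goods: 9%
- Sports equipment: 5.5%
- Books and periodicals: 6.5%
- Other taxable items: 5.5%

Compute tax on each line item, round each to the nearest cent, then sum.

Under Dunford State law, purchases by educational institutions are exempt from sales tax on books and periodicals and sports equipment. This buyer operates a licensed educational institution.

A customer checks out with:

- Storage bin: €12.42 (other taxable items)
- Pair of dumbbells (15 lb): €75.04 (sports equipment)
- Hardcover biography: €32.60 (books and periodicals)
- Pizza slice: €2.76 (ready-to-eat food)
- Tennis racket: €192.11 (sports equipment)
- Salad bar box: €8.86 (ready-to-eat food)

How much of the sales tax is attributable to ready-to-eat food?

€0.64

Pizza slice €2.76: ready-to-eat food → 5.5% → €0.15
Salad bar box €8.86: ready-to-eat food → 5.5% → €0.49
Tax on ready-to-eat food = €0.15 + €0.49 = €0.64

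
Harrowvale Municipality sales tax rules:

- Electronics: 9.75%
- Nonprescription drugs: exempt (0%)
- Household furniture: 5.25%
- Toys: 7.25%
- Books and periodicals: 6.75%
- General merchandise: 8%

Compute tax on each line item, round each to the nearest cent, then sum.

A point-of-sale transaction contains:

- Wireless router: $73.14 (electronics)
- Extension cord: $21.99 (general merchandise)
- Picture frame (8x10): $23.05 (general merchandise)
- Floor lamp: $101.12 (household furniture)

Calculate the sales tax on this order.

Wireless router $73.14: electronics → 9.75% → $7.13
Extension cord $21.99: general merchandise → 8% → $1.76
Picture frame (8x10) $23.05: general merchandise → 8% → $1.84
Floor lamp $101.12: household furniture → 5.25% → $5.31
Total tax = $7.13 + $1.76 + $1.84 + $5.31 = $16.04

$16.04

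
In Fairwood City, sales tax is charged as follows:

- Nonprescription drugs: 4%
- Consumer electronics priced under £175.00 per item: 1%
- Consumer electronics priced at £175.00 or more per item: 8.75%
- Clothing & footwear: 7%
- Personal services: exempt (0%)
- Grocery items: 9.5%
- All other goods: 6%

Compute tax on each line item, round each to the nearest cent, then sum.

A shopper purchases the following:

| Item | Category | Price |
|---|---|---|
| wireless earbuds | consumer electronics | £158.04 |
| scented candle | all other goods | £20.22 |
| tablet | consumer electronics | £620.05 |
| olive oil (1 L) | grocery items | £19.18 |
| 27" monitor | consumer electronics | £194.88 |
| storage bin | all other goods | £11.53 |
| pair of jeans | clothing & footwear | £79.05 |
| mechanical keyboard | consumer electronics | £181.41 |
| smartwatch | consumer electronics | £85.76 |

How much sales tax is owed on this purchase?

Wireless earbuds £158.04: consumer electronics, under £175.00 → 1% → £1.58
Scented candle £20.22: all other goods → 6% → £1.21
Tablet £620.05: consumer electronics, £175.00 or more → 8.75% → £54.25
Olive oil (1 L) £19.18: grocery items → 9.5% → £1.82
27" monitor £194.88: consumer electronics, £175.00 or more → 8.75% → £17.05
Storage bin £11.53: all other goods → 6% → £0.69
Pair of jeans £79.05: clothing & footwear → 7% → £5.53
Mechanical keyboard £181.41: consumer electronics, £175.00 or more → 8.75% → £15.87
Smartwatch £85.76: consumer electronics, under £175.00 → 1% → £0.86
Total tax = £1.58 + £1.21 + £54.25 + £1.82 + £17.05 + £0.69 + £5.53 + £15.87 + £0.86 = £98.86

£98.86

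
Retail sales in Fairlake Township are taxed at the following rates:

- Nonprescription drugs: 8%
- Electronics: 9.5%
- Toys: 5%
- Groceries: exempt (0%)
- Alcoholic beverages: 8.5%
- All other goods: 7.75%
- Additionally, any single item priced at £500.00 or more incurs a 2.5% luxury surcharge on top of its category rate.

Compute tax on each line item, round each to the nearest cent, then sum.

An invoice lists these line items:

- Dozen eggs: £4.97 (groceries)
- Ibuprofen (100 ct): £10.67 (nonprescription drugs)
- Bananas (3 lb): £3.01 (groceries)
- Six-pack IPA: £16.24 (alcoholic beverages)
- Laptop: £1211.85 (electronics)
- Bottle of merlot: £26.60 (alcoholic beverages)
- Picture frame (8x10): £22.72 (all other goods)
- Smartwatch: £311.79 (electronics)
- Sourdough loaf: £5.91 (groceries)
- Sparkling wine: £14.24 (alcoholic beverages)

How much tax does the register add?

Dozen eggs £4.97: groceries → 0% → £0.00
Ibuprofen (100 ct) £10.67: nonprescription drugs → 8% → £0.85
Bananas (3 lb) £3.01: groceries → 0% → £0.00
Six-pack IPA £16.24: alcoholic beverages → 8.5% → £1.38
Laptop £1211.85: electronics → 9.5% + 2.5% surcharge = 12% → £145.42
Bottle of merlot £26.60: alcoholic beverages → 8.5% → £2.26
Picture frame (8x10) £22.72: all other goods → 7.75% → £1.76
Smartwatch £311.79: electronics → 9.5% → £29.62
Sourdough loaf £5.91: groceries → 0% → £0.00
Sparkling wine £14.24: alcoholic beverages → 8.5% → £1.21
Total tax = £0.85 + £1.38 + £145.42 + £2.26 + £1.76 + £29.62 + £1.21 = £182.50

£182.50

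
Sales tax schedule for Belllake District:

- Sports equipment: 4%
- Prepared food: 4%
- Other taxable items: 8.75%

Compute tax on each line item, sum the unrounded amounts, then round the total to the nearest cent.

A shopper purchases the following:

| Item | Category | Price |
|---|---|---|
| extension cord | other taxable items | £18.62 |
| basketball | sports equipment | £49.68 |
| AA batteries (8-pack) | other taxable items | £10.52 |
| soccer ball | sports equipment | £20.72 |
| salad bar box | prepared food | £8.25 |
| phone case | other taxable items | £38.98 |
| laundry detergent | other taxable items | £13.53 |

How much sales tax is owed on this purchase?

£10.29

Extension cord £18.62: other taxable items → 8.75% → £1.62925
Basketball £49.68: sports equipment → 4% → £1.9872
AA batteries (8-pack) £10.52: other taxable items → 8.75% → £0.9205
Soccer ball £20.72: sports equipment → 4% → £0.8288
Salad bar box £8.25: prepared food → 4% → £0.33
Phone case £38.98: other taxable items → 8.75% → £3.41075
Laundry detergent £13.53: other taxable items → 8.75% → £1.183875
Unrounded tax sum = £10.290375 → £10.29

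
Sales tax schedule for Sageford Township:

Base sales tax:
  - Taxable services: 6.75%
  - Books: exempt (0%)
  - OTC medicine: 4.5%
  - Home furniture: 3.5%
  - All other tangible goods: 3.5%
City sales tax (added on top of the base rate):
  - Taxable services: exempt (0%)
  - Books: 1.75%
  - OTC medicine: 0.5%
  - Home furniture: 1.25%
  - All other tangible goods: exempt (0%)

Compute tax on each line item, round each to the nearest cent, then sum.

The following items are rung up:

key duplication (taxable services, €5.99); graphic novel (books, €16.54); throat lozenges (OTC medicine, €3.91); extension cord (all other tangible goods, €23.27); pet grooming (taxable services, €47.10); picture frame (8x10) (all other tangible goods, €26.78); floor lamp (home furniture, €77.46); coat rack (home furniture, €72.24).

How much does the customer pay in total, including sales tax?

Key duplication €5.99: taxable services → 6.75% + 0% city = 6.75% → €0.40
Graphic novel €16.54: books → 0% + 1.75% city = 1.75% → €0.29
Throat lozenges €3.91: OTC medicine → 4.5% + 0.5% city = 5% → €0.20
Extension cord €23.27: all other tangible goods → 3.5% + 0% city = 3.5% → €0.81
Pet grooming €47.10: taxable services → 6.75% + 0% city = 6.75% → €3.18
Picture frame (8x10) €26.78: all other tangible goods → 3.5% + 0% city = 3.5% → €0.94
Floor lamp €77.46: home furniture → 3.5% + 1.25% city = 4.75% → €3.68
Coat rack €72.24: home furniture → 3.5% + 1.25% city = 4.75% → €3.43
Subtotal = €273.29; tax = €12.93; total due = €286.22

€286.22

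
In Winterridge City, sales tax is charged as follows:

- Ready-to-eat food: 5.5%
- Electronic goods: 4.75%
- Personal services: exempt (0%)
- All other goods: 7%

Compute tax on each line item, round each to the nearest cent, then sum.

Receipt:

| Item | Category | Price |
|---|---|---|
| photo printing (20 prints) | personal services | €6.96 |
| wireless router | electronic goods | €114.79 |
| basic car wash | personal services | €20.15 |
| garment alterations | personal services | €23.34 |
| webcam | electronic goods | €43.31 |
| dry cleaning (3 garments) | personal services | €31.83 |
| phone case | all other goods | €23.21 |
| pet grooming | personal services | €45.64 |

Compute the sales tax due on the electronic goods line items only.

Wireless router €114.79: electronic goods → 4.75% → €5.45
Webcam €43.31: electronic goods → 4.75% → €2.06
Tax on electronic goods = €5.45 + €2.06 = €7.51

€7.51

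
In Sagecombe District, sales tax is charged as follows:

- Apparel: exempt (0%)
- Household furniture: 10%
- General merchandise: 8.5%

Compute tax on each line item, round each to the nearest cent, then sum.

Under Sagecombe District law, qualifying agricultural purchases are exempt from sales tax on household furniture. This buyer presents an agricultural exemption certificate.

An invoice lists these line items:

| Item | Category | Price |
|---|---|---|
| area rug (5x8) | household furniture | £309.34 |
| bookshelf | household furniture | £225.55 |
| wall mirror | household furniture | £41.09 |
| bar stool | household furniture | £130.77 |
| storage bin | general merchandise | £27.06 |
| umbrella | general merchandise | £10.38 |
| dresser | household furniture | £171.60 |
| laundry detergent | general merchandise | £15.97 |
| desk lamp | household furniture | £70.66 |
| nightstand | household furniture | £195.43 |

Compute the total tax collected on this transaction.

£4.54

Area rug (5x8) £309.34: household furniture, buyer-exempt → 0% → £0.00
Bookshelf £225.55: household furniture, buyer-exempt → 0% → £0.00
Wall mirror £41.09: household furniture, buyer-exempt → 0% → £0.00
Bar stool £130.77: household furniture, buyer-exempt → 0% → £0.00
Storage bin £27.06: general merchandise → 8.5% → £2.30
Umbrella £10.38: general merchandise → 8.5% → £0.88
Dresser £171.60: household furniture, buyer-exempt → 0% → £0.00
Laundry detergent £15.97: general merchandise → 8.5% → £1.36
Desk lamp £70.66: household furniture, buyer-exempt → 0% → £0.00
Nightstand £195.43: household furniture, buyer-exempt → 0% → £0.00
Total tax = £2.30 + £0.88 + £1.36 = £4.54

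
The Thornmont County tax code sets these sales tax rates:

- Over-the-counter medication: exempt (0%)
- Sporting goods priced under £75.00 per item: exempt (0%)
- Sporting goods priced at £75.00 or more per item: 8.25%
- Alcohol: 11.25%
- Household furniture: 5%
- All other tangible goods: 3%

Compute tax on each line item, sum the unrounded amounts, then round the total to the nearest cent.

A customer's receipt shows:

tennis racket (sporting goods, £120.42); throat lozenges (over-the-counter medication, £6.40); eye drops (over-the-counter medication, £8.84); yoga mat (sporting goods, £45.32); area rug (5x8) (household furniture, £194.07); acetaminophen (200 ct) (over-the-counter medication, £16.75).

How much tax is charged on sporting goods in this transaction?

£9.93

Tennis racket £120.42: sporting goods, £75.00 or more → 8.25% → £9.93465
Yoga mat £45.32: sporting goods, under £75.00 → 0% → £0.00
Tax on sporting goods: unrounded sum = £9.93465 → £9.93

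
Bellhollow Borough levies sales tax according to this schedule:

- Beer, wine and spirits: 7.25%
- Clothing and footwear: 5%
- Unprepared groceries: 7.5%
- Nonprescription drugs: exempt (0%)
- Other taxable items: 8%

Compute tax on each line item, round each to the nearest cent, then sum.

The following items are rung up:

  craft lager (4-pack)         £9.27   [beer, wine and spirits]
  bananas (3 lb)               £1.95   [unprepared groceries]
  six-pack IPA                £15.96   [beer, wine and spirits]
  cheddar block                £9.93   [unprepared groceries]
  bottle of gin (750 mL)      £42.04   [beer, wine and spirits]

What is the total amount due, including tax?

Craft lager (4-pack) £9.27: beer, wine and spirits → 7.25% → £0.67
Bananas (3 lb) £1.95: unprepared groceries → 7.5% → £0.15
Six-pack IPA £15.96: beer, wine and spirits → 7.25% → £1.16
Cheddar block £9.93: unprepared groceries → 7.5% → £0.74
Bottle of gin (750 mL) £42.04: beer, wine and spirits → 7.25% → £3.05
Subtotal = £79.15; tax = £5.77; total due = £84.92

£84.92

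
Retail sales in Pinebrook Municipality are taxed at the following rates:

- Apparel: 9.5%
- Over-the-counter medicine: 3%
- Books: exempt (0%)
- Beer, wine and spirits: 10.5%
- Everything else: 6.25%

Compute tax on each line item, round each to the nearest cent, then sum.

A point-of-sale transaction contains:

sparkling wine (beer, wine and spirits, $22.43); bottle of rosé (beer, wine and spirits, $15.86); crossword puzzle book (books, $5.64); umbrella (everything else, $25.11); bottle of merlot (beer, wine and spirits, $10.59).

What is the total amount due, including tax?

Sparkling wine $22.43: beer, wine and spirits → 10.5% → $2.36
Bottle of rosé $15.86: beer, wine and spirits → 10.5% → $1.67
Crossword puzzle book $5.64: books → 0% → $0.00
Umbrella $25.11: everything else → 6.25% → $1.57
Bottle of merlot $10.59: beer, wine and spirits → 10.5% → $1.11
Subtotal = $79.63; tax = $6.71; total due = $86.34

$86.34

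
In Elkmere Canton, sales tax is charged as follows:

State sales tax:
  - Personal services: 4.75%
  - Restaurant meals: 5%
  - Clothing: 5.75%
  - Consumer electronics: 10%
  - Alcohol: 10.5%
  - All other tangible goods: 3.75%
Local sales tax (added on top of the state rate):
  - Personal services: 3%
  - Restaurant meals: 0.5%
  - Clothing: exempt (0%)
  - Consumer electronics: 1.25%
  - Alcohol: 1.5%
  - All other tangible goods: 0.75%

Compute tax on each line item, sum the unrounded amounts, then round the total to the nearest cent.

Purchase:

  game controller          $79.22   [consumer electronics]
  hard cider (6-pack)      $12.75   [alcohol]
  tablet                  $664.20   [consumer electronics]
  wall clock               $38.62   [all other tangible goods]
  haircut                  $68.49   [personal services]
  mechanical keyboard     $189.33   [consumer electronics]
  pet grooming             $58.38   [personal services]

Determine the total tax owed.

Game controller $79.22: consumer electronics → 10% + 1.25% local = 11.25% → $8.91225
Hard cider (6-pack) $12.75: alcohol → 10.5% + 1.5% local = 12% → $1.53
Tablet $664.20: consumer electronics → 10% + 1.25% local = 11.25% → $74.7225
Wall clock $38.62: all other tangible goods → 3.75% + 0.75% local = 4.5% → $1.7379
Haircut $68.49: personal services → 4.75% + 3% local = 7.75% → $5.307975
Mechanical keyboard $189.33: consumer electronics → 10% + 1.25% local = 11.25% → $21.299625
Pet grooming $58.38: personal services → 4.75% + 3% local = 7.75% → $4.52445
Unrounded tax sum = $118.0347 → $118.03

$118.03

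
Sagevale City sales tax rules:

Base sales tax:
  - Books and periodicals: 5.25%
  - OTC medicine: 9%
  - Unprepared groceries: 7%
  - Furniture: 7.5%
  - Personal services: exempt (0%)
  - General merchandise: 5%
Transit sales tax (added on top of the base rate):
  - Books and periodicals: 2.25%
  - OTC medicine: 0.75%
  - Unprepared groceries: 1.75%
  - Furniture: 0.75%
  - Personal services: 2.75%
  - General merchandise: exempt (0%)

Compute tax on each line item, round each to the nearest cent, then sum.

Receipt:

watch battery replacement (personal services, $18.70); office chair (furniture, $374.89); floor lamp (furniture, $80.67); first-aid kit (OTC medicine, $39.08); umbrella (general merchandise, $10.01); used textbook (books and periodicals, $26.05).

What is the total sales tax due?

$44.36

Watch battery replacement $18.70: personal services → 0% + 2.75% transit = 2.75% → $0.51
Office chair $374.89: furniture → 7.5% + 0.75% transit = 8.25% → $30.93
Floor lamp $80.67: furniture → 7.5% + 0.75% transit = 8.25% → $6.66
First-aid kit $39.08: OTC medicine → 9% + 0.75% transit = 9.75% → $3.81
Umbrella $10.01: general merchandise → 5% + 0% transit = 5% → $0.50
Used textbook $26.05: books and periodicals → 5.25% + 2.25% transit = 7.5% → $1.95
Total tax = $0.51 + $30.93 + $6.66 + $3.81 + $0.50 + $1.95 = $44.36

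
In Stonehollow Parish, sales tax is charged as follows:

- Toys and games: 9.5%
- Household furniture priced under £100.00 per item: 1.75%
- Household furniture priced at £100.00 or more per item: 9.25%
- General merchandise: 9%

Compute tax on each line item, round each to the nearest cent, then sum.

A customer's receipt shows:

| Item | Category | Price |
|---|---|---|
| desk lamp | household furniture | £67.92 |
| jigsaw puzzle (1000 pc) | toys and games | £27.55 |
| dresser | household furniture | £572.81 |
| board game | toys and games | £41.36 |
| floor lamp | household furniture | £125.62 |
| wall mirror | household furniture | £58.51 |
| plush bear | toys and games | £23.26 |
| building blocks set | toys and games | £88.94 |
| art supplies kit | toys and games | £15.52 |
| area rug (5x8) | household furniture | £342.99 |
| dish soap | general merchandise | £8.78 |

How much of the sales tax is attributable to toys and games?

Jigsaw puzzle (1000 pc) £27.55: toys and games → 9.5% → £2.62
Board game £41.36: toys and games → 9.5% → £3.93
Plush bear £23.26: toys and games → 9.5% → £2.21
Building blocks set £88.94: toys and games → 9.5% → £8.45
Art supplies kit £15.52: toys and games → 9.5% → £1.47
Tax on toys and games = £2.62 + £3.93 + £2.21 + £8.45 + £1.47 = £18.68

£18.68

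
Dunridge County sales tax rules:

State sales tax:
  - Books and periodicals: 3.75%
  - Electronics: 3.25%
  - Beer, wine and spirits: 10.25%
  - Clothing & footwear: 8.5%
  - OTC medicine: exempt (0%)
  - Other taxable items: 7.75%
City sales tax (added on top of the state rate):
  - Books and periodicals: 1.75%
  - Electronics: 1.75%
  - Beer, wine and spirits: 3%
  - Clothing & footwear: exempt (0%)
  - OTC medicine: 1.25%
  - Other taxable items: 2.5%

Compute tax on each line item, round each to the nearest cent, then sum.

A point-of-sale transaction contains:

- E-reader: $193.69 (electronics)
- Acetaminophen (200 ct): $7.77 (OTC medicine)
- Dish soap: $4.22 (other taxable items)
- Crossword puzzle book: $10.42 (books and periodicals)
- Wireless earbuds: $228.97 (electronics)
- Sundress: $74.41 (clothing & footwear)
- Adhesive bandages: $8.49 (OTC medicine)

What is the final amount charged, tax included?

E-reader $193.69: electronics → 3.25% + 1.75% city = 5% → $9.68
Acetaminophen (200 ct) $7.77: OTC medicine → 0% + 1.25% city = 1.25% → $0.10
Dish soap $4.22: other taxable items → 7.75% + 2.5% city = 10.25% → $0.43
Crossword puzzle book $10.42: books and periodicals → 3.75% + 1.75% city = 5.5% → $0.57
Wireless earbuds $228.97: electronics → 3.25% + 1.75% city = 5% → $11.45
Sundress $74.41: clothing & footwear → 8.5% + 0% city = 8.5% → $6.32
Adhesive bandages $8.49: OTC medicine → 0% + 1.25% city = 1.25% → $0.11
Subtotal = $527.97; tax = $28.66; total due = $556.63

$556.63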